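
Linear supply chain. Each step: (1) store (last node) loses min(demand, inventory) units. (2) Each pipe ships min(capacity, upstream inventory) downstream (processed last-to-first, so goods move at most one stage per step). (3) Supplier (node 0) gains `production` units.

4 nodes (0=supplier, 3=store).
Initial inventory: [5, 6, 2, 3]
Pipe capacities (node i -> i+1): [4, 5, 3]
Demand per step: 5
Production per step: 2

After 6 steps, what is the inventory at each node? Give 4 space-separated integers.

Step 1: demand=5,sold=3 ship[2->3]=2 ship[1->2]=5 ship[0->1]=4 prod=2 -> inv=[3 5 5 2]
Step 2: demand=5,sold=2 ship[2->3]=3 ship[1->2]=5 ship[0->1]=3 prod=2 -> inv=[2 3 7 3]
Step 3: demand=5,sold=3 ship[2->3]=3 ship[1->2]=3 ship[0->1]=2 prod=2 -> inv=[2 2 7 3]
Step 4: demand=5,sold=3 ship[2->3]=3 ship[1->2]=2 ship[0->1]=2 prod=2 -> inv=[2 2 6 3]
Step 5: demand=5,sold=3 ship[2->3]=3 ship[1->2]=2 ship[0->1]=2 prod=2 -> inv=[2 2 5 3]
Step 6: demand=5,sold=3 ship[2->3]=3 ship[1->2]=2 ship[0->1]=2 prod=2 -> inv=[2 2 4 3]

2 2 4 3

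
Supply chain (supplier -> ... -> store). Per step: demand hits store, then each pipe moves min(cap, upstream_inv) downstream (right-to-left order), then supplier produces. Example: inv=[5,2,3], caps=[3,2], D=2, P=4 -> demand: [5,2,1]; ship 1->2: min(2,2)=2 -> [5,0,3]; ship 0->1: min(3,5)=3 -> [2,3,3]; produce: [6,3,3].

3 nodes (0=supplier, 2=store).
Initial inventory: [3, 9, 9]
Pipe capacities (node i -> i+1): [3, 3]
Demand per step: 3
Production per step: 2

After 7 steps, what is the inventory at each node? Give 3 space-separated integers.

Step 1: demand=3,sold=3 ship[1->2]=3 ship[0->1]=3 prod=2 -> inv=[2 9 9]
Step 2: demand=3,sold=3 ship[1->2]=3 ship[0->1]=2 prod=2 -> inv=[2 8 9]
Step 3: demand=3,sold=3 ship[1->2]=3 ship[0->1]=2 prod=2 -> inv=[2 7 9]
Step 4: demand=3,sold=3 ship[1->2]=3 ship[0->1]=2 prod=2 -> inv=[2 6 9]
Step 5: demand=3,sold=3 ship[1->2]=3 ship[0->1]=2 prod=2 -> inv=[2 5 9]
Step 6: demand=3,sold=3 ship[1->2]=3 ship[0->1]=2 prod=2 -> inv=[2 4 9]
Step 7: demand=3,sold=3 ship[1->2]=3 ship[0->1]=2 prod=2 -> inv=[2 3 9]

2 3 9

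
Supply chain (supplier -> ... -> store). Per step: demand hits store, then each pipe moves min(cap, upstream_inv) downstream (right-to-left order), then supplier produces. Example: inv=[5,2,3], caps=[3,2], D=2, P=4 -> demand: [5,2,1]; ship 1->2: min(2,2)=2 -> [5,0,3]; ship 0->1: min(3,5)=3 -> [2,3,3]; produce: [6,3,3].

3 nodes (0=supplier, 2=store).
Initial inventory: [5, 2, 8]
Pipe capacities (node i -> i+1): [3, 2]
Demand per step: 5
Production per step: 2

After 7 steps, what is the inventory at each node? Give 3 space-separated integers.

Step 1: demand=5,sold=5 ship[1->2]=2 ship[0->1]=3 prod=2 -> inv=[4 3 5]
Step 2: demand=5,sold=5 ship[1->2]=2 ship[0->1]=3 prod=2 -> inv=[3 4 2]
Step 3: demand=5,sold=2 ship[1->2]=2 ship[0->1]=3 prod=2 -> inv=[2 5 2]
Step 4: demand=5,sold=2 ship[1->2]=2 ship[0->1]=2 prod=2 -> inv=[2 5 2]
Step 5: demand=5,sold=2 ship[1->2]=2 ship[0->1]=2 prod=2 -> inv=[2 5 2]
Step 6: demand=5,sold=2 ship[1->2]=2 ship[0->1]=2 prod=2 -> inv=[2 5 2]
Step 7: demand=5,sold=2 ship[1->2]=2 ship[0->1]=2 prod=2 -> inv=[2 5 2]

2 5 2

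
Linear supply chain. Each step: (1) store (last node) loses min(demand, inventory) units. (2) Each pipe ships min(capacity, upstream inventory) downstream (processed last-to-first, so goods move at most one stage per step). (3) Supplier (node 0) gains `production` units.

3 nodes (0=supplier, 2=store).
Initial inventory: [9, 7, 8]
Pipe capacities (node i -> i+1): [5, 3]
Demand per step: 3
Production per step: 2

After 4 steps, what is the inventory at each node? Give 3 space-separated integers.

Step 1: demand=3,sold=3 ship[1->2]=3 ship[0->1]=5 prod=2 -> inv=[6 9 8]
Step 2: demand=3,sold=3 ship[1->2]=3 ship[0->1]=5 prod=2 -> inv=[3 11 8]
Step 3: demand=3,sold=3 ship[1->2]=3 ship[0->1]=3 prod=2 -> inv=[2 11 8]
Step 4: demand=3,sold=3 ship[1->2]=3 ship[0->1]=2 prod=2 -> inv=[2 10 8]

2 10 8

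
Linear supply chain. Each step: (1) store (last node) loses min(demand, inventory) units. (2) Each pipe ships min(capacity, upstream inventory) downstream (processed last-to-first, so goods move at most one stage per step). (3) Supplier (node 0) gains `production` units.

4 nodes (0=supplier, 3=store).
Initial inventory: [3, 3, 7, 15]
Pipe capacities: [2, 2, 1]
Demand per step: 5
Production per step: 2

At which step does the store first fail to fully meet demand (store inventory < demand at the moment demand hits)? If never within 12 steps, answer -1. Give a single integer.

Step 1: demand=5,sold=5 ship[2->3]=1 ship[1->2]=2 ship[0->1]=2 prod=2 -> [3 3 8 11]
Step 2: demand=5,sold=5 ship[2->3]=1 ship[1->2]=2 ship[0->1]=2 prod=2 -> [3 3 9 7]
Step 3: demand=5,sold=5 ship[2->3]=1 ship[1->2]=2 ship[0->1]=2 prod=2 -> [3 3 10 3]
Step 4: demand=5,sold=3 ship[2->3]=1 ship[1->2]=2 ship[0->1]=2 prod=2 -> [3 3 11 1]
Step 5: demand=5,sold=1 ship[2->3]=1 ship[1->2]=2 ship[0->1]=2 prod=2 -> [3 3 12 1]
Step 6: demand=5,sold=1 ship[2->3]=1 ship[1->2]=2 ship[0->1]=2 prod=2 -> [3 3 13 1]
Step 7: demand=5,sold=1 ship[2->3]=1 ship[1->2]=2 ship[0->1]=2 prod=2 -> [3 3 14 1]
Step 8: demand=5,sold=1 ship[2->3]=1 ship[1->2]=2 ship[0->1]=2 prod=2 -> [3 3 15 1]
Step 9: demand=5,sold=1 ship[2->3]=1 ship[1->2]=2 ship[0->1]=2 prod=2 -> [3 3 16 1]
Step 10: demand=5,sold=1 ship[2->3]=1 ship[1->2]=2 ship[0->1]=2 prod=2 -> [3 3 17 1]
Step 11: demand=5,sold=1 ship[2->3]=1 ship[1->2]=2 ship[0->1]=2 prod=2 -> [3 3 18 1]
Step 12: demand=5,sold=1 ship[2->3]=1 ship[1->2]=2 ship[0->1]=2 prod=2 -> [3 3 19 1]
First stockout at step 4

4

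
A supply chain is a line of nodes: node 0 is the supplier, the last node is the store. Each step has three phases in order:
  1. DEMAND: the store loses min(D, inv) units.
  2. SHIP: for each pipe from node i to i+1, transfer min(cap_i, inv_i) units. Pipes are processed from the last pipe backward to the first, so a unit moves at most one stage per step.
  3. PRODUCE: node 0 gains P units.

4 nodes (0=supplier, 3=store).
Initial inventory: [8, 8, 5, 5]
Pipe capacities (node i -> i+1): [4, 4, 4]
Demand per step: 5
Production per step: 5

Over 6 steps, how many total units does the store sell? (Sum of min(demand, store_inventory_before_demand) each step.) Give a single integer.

Answer: 25

Derivation:
Step 1: sold=5 (running total=5) -> [9 8 5 4]
Step 2: sold=4 (running total=9) -> [10 8 5 4]
Step 3: sold=4 (running total=13) -> [11 8 5 4]
Step 4: sold=4 (running total=17) -> [12 8 5 4]
Step 5: sold=4 (running total=21) -> [13 8 5 4]
Step 6: sold=4 (running total=25) -> [14 8 5 4]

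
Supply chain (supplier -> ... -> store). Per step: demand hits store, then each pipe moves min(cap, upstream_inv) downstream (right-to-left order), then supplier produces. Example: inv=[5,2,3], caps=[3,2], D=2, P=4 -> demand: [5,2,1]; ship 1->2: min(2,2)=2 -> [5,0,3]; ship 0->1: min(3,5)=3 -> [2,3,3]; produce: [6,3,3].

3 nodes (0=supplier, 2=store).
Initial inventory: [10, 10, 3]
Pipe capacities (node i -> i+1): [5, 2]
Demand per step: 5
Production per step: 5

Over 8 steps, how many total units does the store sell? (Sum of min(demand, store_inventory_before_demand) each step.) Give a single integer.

Step 1: sold=3 (running total=3) -> [10 13 2]
Step 2: sold=2 (running total=5) -> [10 16 2]
Step 3: sold=2 (running total=7) -> [10 19 2]
Step 4: sold=2 (running total=9) -> [10 22 2]
Step 5: sold=2 (running total=11) -> [10 25 2]
Step 6: sold=2 (running total=13) -> [10 28 2]
Step 7: sold=2 (running total=15) -> [10 31 2]
Step 8: sold=2 (running total=17) -> [10 34 2]

Answer: 17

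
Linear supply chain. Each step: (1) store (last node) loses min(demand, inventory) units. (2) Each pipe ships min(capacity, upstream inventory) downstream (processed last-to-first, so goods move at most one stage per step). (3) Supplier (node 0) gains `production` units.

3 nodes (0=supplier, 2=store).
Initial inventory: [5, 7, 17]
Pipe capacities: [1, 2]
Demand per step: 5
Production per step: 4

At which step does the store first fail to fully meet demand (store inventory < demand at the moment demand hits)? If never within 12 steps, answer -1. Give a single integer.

Step 1: demand=5,sold=5 ship[1->2]=2 ship[0->1]=1 prod=4 -> [8 6 14]
Step 2: demand=5,sold=5 ship[1->2]=2 ship[0->1]=1 prod=4 -> [11 5 11]
Step 3: demand=5,sold=5 ship[1->2]=2 ship[0->1]=1 prod=4 -> [14 4 8]
Step 4: demand=5,sold=5 ship[1->2]=2 ship[0->1]=1 prod=4 -> [17 3 5]
Step 5: demand=5,sold=5 ship[1->2]=2 ship[0->1]=1 prod=4 -> [20 2 2]
Step 6: demand=5,sold=2 ship[1->2]=2 ship[0->1]=1 prod=4 -> [23 1 2]
Step 7: demand=5,sold=2 ship[1->2]=1 ship[0->1]=1 prod=4 -> [26 1 1]
Step 8: demand=5,sold=1 ship[1->2]=1 ship[0->1]=1 prod=4 -> [29 1 1]
Step 9: demand=5,sold=1 ship[1->2]=1 ship[0->1]=1 prod=4 -> [32 1 1]
Step 10: demand=5,sold=1 ship[1->2]=1 ship[0->1]=1 prod=4 -> [35 1 1]
Step 11: demand=5,sold=1 ship[1->2]=1 ship[0->1]=1 prod=4 -> [38 1 1]
Step 12: demand=5,sold=1 ship[1->2]=1 ship[0->1]=1 prod=4 -> [41 1 1]
First stockout at step 6

6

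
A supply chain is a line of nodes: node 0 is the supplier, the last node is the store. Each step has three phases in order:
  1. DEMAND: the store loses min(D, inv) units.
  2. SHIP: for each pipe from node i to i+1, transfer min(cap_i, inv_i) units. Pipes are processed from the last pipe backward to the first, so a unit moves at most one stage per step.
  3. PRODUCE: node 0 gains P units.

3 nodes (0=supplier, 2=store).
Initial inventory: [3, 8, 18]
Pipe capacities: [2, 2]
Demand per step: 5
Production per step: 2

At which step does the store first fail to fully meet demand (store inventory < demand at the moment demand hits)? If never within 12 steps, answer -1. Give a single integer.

Step 1: demand=5,sold=5 ship[1->2]=2 ship[0->1]=2 prod=2 -> [3 8 15]
Step 2: demand=5,sold=5 ship[1->2]=2 ship[0->1]=2 prod=2 -> [3 8 12]
Step 3: demand=5,sold=5 ship[1->2]=2 ship[0->1]=2 prod=2 -> [3 8 9]
Step 4: demand=5,sold=5 ship[1->2]=2 ship[0->1]=2 prod=2 -> [3 8 6]
Step 5: demand=5,sold=5 ship[1->2]=2 ship[0->1]=2 prod=2 -> [3 8 3]
Step 6: demand=5,sold=3 ship[1->2]=2 ship[0->1]=2 prod=2 -> [3 8 2]
Step 7: demand=5,sold=2 ship[1->2]=2 ship[0->1]=2 prod=2 -> [3 8 2]
Step 8: demand=5,sold=2 ship[1->2]=2 ship[0->1]=2 prod=2 -> [3 8 2]
Step 9: demand=5,sold=2 ship[1->2]=2 ship[0->1]=2 prod=2 -> [3 8 2]
Step 10: demand=5,sold=2 ship[1->2]=2 ship[0->1]=2 prod=2 -> [3 8 2]
Step 11: demand=5,sold=2 ship[1->2]=2 ship[0->1]=2 prod=2 -> [3 8 2]
Step 12: demand=5,sold=2 ship[1->2]=2 ship[0->1]=2 prod=2 -> [3 8 2]
First stockout at step 6

6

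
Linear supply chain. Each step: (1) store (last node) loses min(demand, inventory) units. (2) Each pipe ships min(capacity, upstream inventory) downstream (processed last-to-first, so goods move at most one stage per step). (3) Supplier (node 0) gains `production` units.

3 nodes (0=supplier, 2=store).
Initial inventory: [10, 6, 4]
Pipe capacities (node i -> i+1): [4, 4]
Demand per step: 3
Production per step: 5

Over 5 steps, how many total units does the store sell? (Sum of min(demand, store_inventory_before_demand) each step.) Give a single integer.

Answer: 15

Derivation:
Step 1: sold=3 (running total=3) -> [11 6 5]
Step 2: sold=3 (running total=6) -> [12 6 6]
Step 3: sold=3 (running total=9) -> [13 6 7]
Step 4: sold=3 (running total=12) -> [14 6 8]
Step 5: sold=3 (running total=15) -> [15 6 9]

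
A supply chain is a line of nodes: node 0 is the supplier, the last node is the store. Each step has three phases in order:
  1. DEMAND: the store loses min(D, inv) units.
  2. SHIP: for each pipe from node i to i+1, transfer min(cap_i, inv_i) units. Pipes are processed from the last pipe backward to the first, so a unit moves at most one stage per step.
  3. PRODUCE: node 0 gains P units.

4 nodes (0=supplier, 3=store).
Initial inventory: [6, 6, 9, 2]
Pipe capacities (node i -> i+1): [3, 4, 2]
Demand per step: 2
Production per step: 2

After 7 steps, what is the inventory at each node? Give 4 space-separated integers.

Step 1: demand=2,sold=2 ship[2->3]=2 ship[1->2]=4 ship[0->1]=3 prod=2 -> inv=[5 5 11 2]
Step 2: demand=2,sold=2 ship[2->3]=2 ship[1->2]=4 ship[0->1]=3 prod=2 -> inv=[4 4 13 2]
Step 3: demand=2,sold=2 ship[2->3]=2 ship[1->2]=4 ship[0->1]=3 prod=2 -> inv=[3 3 15 2]
Step 4: demand=2,sold=2 ship[2->3]=2 ship[1->2]=3 ship[0->1]=3 prod=2 -> inv=[2 3 16 2]
Step 5: demand=2,sold=2 ship[2->3]=2 ship[1->2]=3 ship[0->1]=2 prod=2 -> inv=[2 2 17 2]
Step 6: demand=2,sold=2 ship[2->3]=2 ship[1->2]=2 ship[0->1]=2 prod=2 -> inv=[2 2 17 2]
Step 7: demand=2,sold=2 ship[2->3]=2 ship[1->2]=2 ship[0->1]=2 prod=2 -> inv=[2 2 17 2]

2 2 17 2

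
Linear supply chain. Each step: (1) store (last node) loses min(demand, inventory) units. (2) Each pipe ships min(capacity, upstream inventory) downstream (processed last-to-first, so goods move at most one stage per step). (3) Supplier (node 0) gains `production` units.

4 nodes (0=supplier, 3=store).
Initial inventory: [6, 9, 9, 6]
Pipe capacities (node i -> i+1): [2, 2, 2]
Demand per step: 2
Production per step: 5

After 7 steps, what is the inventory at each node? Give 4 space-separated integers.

Step 1: demand=2,sold=2 ship[2->3]=2 ship[1->2]=2 ship[0->1]=2 prod=5 -> inv=[9 9 9 6]
Step 2: demand=2,sold=2 ship[2->3]=2 ship[1->2]=2 ship[0->1]=2 prod=5 -> inv=[12 9 9 6]
Step 3: demand=2,sold=2 ship[2->3]=2 ship[1->2]=2 ship[0->1]=2 prod=5 -> inv=[15 9 9 6]
Step 4: demand=2,sold=2 ship[2->3]=2 ship[1->2]=2 ship[0->1]=2 prod=5 -> inv=[18 9 9 6]
Step 5: demand=2,sold=2 ship[2->3]=2 ship[1->2]=2 ship[0->1]=2 prod=5 -> inv=[21 9 9 6]
Step 6: demand=2,sold=2 ship[2->3]=2 ship[1->2]=2 ship[0->1]=2 prod=5 -> inv=[24 9 9 6]
Step 7: demand=2,sold=2 ship[2->3]=2 ship[1->2]=2 ship[0->1]=2 prod=5 -> inv=[27 9 9 6]

27 9 9 6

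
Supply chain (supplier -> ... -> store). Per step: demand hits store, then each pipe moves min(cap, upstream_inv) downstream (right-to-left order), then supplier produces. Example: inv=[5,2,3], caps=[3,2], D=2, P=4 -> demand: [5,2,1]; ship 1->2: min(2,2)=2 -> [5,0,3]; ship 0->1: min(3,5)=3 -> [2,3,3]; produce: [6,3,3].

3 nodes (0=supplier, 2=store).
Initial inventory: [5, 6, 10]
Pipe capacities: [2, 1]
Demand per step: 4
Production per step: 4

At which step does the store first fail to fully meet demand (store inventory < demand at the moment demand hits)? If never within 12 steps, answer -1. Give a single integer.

Step 1: demand=4,sold=4 ship[1->2]=1 ship[0->1]=2 prod=4 -> [7 7 7]
Step 2: demand=4,sold=4 ship[1->2]=1 ship[0->1]=2 prod=4 -> [9 8 4]
Step 3: demand=4,sold=4 ship[1->2]=1 ship[0->1]=2 prod=4 -> [11 9 1]
Step 4: demand=4,sold=1 ship[1->2]=1 ship[0->1]=2 prod=4 -> [13 10 1]
Step 5: demand=4,sold=1 ship[1->2]=1 ship[0->1]=2 prod=4 -> [15 11 1]
Step 6: demand=4,sold=1 ship[1->2]=1 ship[0->1]=2 prod=4 -> [17 12 1]
Step 7: demand=4,sold=1 ship[1->2]=1 ship[0->1]=2 prod=4 -> [19 13 1]
Step 8: demand=4,sold=1 ship[1->2]=1 ship[0->1]=2 prod=4 -> [21 14 1]
Step 9: demand=4,sold=1 ship[1->2]=1 ship[0->1]=2 prod=4 -> [23 15 1]
Step 10: demand=4,sold=1 ship[1->2]=1 ship[0->1]=2 prod=4 -> [25 16 1]
Step 11: demand=4,sold=1 ship[1->2]=1 ship[0->1]=2 prod=4 -> [27 17 1]
Step 12: demand=4,sold=1 ship[1->2]=1 ship[0->1]=2 prod=4 -> [29 18 1]
First stockout at step 4

4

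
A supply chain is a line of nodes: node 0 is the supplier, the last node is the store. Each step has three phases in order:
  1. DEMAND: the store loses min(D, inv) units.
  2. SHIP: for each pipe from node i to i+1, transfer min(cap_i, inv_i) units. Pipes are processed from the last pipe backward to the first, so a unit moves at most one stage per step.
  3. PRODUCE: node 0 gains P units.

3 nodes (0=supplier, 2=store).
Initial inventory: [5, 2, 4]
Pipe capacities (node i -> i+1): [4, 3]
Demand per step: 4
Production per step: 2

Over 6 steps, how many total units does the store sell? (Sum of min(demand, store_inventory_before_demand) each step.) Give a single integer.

Answer: 17

Derivation:
Step 1: sold=4 (running total=4) -> [3 4 2]
Step 2: sold=2 (running total=6) -> [2 4 3]
Step 3: sold=3 (running total=9) -> [2 3 3]
Step 4: sold=3 (running total=12) -> [2 2 3]
Step 5: sold=3 (running total=15) -> [2 2 2]
Step 6: sold=2 (running total=17) -> [2 2 2]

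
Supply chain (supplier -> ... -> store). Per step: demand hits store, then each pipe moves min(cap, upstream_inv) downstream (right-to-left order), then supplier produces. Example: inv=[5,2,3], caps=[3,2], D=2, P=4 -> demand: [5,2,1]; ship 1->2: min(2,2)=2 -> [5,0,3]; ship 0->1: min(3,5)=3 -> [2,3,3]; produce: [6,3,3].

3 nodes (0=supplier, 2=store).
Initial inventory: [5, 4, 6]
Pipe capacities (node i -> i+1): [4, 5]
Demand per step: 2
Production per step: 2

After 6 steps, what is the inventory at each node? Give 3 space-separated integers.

Step 1: demand=2,sold=2 ship[1->2]=4 ship[0->1]=4 prod=2 -> inv=[3 4 8]
Step 2: demand=2,sold=2 ship[1->2]=4 ship[0->1]=3 prod=2 -> inv=[2 3 10]
Step 3: demand=2,sold=2 ship[1->2]=3 ship[0->1]=2 prod=2 -> inv=[2 2 11]
Step 4: demand=2,sold=2 ship[1->2]=2 ship[0->1]=2 prod=2 -> inv=[2 2 11]
Step 5: demand=2,sold=2 ship[1->2]=2 ship[0->1]=2 prod=2 -> inv=[2 2 11]
Step 6: demand=2,sold=2 ship[1->2]=2 ship[0->1]=2 prod=2 -> inv=[2 2 11]

2 2 11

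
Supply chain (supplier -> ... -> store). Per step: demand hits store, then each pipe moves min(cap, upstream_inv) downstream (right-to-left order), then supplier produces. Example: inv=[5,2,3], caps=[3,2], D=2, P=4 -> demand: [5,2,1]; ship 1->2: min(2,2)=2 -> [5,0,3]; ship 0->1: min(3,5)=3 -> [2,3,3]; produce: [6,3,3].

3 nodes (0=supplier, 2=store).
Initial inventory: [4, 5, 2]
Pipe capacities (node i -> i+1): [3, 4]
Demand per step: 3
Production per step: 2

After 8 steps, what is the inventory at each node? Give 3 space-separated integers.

Step 1: demand=3,sold=2 ship[1->2]=4 ship[0->1]=3 prod=2 -> inv=[3 4 4]
Step 2: demand=3,sold=3 ship[1->2]=4 ship[0->1]=3 prod=2 -> inv=[2 3 5]
Step 3: demand=3,sold=3 ship[1->2]=3 ship[0->1]=2 prod=2 -> inv=[2 2 5]
Step 4: demand=3,sold=3 ship[1->2]=2 ship[0->1]=2 prod=2 -> inv=[2 2 4]
Step 5: demand=3,sold=3 ship[1->2]=2 ship[0->1]=2 prod=2 -> inv=[2 2 3]
Step 6: demand=3,sold=3 ship[1->2]=2 ship[0->1]=2 prod=2 -> inv=[2 2 2]
Step 7: demand=3,sold=2 ship[1->2]=2 ship[0->1]=2 prod=2 -> inv=[2 2 2]
Step 8: demand=3,sold=2 ship[1->2]=2 ship[0->1]=2 prod=2 -> inv=[2 2 2]

2 2 2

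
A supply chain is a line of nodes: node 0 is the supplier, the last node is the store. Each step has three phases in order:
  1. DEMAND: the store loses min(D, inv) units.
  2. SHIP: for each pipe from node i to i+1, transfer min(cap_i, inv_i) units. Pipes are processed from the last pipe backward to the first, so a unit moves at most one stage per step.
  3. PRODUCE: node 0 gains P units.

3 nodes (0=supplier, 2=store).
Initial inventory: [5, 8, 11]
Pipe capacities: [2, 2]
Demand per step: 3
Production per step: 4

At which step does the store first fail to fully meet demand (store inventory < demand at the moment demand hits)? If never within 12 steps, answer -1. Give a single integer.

Step 1: demand=3,sold=3 ship[1->2]=2 ship[0->1]=2 prod=4 -> [7 8 10]
Step 2: demand=3,sold=3 ship[1->2]=2 ship[0->1]=2 prod=4 -> [9 8 9]
Step 3: demand=3,sold=3 ship[1->2]=2 ship[0->1]=2 prod=4 -> [11 8 8]
Step 4: demand=3,sold=3 ship[1->2]=2 ship[0->1]=2 prod=4 -> [13 8 7]
Step 5: demand=3,sold=3 ship[1->2]=2 ship[0->1]=2 prod=4 -> [15 8 6]
Step 6: demand=3,sold=3 ship[1->2]=2 ship[0->1]=2 prod=4 -> [17 8 5]
Step 7: demand=3,sold=3 ship[1->2]=2 ship[0->1]=2 prod=4 -> [19 8 4]
Step 8: demand=3,sold=3 ship[1->2]=2 ship[0->1]=2 prod=4 -> [21 8 3]
Step 9: demand=3,sold=3 ship[1->2]=2 ship[0->1]=2 prod=4 -> [23 8 2]
Step 10: demand=3,sold=2 ship[1->2]=2 ship[0->1]=2 prod=4 -> [25 8 2]
Step 11: demand=3,sold=2 ship[1->2]=2 ship[0->1]=2 prod=4 -> [27 8 2]
Step 12: demand=3,sold=2 ship[1->2]=2 ship[0->1]=2 prod=4 -> [29 8 2]
First stockout at step 10

10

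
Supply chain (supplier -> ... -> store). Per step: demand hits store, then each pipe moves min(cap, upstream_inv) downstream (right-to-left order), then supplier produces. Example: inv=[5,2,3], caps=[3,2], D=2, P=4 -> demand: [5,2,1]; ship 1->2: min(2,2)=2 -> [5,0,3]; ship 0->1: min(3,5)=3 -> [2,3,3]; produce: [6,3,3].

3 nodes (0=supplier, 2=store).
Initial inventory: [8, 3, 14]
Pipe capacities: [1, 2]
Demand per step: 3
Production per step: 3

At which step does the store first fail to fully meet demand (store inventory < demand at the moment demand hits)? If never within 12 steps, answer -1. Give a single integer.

Step 1: demand=3,sold=3 ship[1->2]=2 ship[0->1]=1 prod=3 -> [10 2 13]
Step 2: demand=3,sold=3 ship[1->2]=2 ship[0->1]=1 prod=3 -> [12 1 12]
Step 3: demand=3,sold=3 ship[1->2]=1 ship[0->1]=1 prod=3 -> [14 1 10]
Step 4: demand=3,sold=3 ship[1->2]=1 ship[0->1]=1 prod=3 -> [16 1 8]
Step 5: demand=3,sold=3 ship[1->2]=1 ship[0->1]=1 prod=3 -> [18 1 6]
Step 6: demand=3,sold=3 ship[1->2]=1 ship[0->1]=1 prod=3 -> [20 1 4]
Step 7: demand=3,sold=3 ship[1->2]=1 ship[0->1]=1 prod=3 -> [22 1 2]
Step 8: demand=3,sold=2 ship[1->2]=1 ship[0->1]=1 prod=3 -> [24 1 1]
Step 9: demand=3,sold=1 ship[1->2]=1 ship[0->1]=1 prod=3 -> [26 1 1]
Step 10: demand=3,sold=1 ship[1->2]=1 ship[0->1]=1 prod=3 -> [28 1 1]
Step 11: demand=3,sold=1 ship[1->2]=1 ship[0->1]=1 prod=3 -> [30 1 1]
Step 12: demand=3,sold=1 ship[1->2]=1 ship[0->1]=1 prod=3 -> [32 1 1]
First stockout at step 8

8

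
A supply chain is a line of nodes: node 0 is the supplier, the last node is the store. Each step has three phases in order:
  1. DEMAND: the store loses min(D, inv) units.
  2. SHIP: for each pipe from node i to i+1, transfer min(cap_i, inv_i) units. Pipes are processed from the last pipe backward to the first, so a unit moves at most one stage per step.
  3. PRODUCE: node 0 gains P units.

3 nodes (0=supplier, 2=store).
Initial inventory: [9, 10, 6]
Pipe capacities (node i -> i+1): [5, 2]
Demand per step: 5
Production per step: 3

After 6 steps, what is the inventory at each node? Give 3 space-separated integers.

Step 1: demand=5,sold=5 ship[1->2]=2 ship[0->1]=5 prod=3 -> inv=[7 13 3]
Step 2: demand=5,sold=3 ship[1->2]=2 ship[0->1]=5 prod=3 -> inv=[5 16 2]
Step 3: demand=5,sold=2 ship[1->2]=2 ship[0->1]=5 prod=3 -> inv=[3 19 2]
Step 4: demand=5,sold=2 ship[1->2]=2 ship[0->1]=3 prod=3 -> inv=[3 20 2]
Step 5: demand=5,sold=2 ship[1->2]=2 ship[0->1]=3 prod=3 -> inv=[3 21 2]
Step 6: demand=5,sold=2 ship[1->2]=2 ship[0->1]=3 prod=3 -> inv=[3 22 2]

3 22 2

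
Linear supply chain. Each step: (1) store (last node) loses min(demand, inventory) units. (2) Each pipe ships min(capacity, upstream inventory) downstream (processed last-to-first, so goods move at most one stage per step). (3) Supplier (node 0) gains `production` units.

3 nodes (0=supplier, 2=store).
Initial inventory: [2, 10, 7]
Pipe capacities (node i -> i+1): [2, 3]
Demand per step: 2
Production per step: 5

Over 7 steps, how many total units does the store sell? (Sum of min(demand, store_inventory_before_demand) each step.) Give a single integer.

Answer: 14

Derivation:
Step 1: sold=2 (running total=2) -> [5 9 8]
Step 2: sold=2 (running total=4) -> [8 8 9]
Step 3: sold=2 (running total=6) -> [11 7 10]
Step 4: sold=2 (running total=8) -> [14 6 11]
Step 5: sold=2 (running total=10) -> [17 5 12]
Step 6: sold=2 (running total=12) -> [20 4 13]
Step 7: sold=2 (running total=14) -> [23 3 14]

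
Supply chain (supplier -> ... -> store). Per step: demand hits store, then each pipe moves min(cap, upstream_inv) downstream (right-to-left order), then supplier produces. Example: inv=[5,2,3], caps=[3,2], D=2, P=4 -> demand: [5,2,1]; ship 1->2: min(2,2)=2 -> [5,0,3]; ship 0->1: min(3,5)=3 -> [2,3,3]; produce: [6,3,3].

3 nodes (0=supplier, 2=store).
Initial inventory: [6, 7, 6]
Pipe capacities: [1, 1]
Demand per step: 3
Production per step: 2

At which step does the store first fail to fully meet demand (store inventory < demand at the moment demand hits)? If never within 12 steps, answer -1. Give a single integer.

Step 1: demand=3,sold=3 ship[1->2]=1 ship[0->1]=1 prod=2 -> [7 7 4]
Step 2: demand=3,sold=3 ship[1->2]=1 ship[0->1]=1 prod=2 -> [8 7 2]
Step 3: demand=3,sold=2 ship[1->2]=1 ship[0->1]=1 prod=2 -> [9 7 1]
Step 4: demand=3,sold=1 ship[1->2]=1 ship[0->1]=1 prod=2 -> [10 7 1]
Step 5: demand=3,sold=1 ship[1->2]=1 ship[0->1]=1 prod=2 -> [11 7 1]
Step 6: demand=3,sold=1 ship[1->2]=1 ship[0->1]=1 prod=2 -> [12 7 1]
Step 7: demand=3,sold=1 ship[1->2]=1 ship[0->1]=1 prod=2 -> [13 7 1]
Step 8: demand=3,sold=1 ship[1->2]=1 ship[0->1]=1 prod=2 -> [14 7 1]
Step 9: demand=3,sold=1 ship[1->2]=1 ship[0->1]=1 prod=2 -> [15 7 1]
Step 10: demand=3,sold=1 ship[1->2]=1 ship[0->1]=1 prod=2 -> [16 7 1]
Step 11: demand=3,sold=1 ship[1->2]=1 ship[0->1]=1 prod=2 -> [17 7 1]
Step 12: demand=3,sold=1 ship[1->2]=1 ship[0->1]=1 prod=2 -> [18 7 1]
First stockout at step 3

3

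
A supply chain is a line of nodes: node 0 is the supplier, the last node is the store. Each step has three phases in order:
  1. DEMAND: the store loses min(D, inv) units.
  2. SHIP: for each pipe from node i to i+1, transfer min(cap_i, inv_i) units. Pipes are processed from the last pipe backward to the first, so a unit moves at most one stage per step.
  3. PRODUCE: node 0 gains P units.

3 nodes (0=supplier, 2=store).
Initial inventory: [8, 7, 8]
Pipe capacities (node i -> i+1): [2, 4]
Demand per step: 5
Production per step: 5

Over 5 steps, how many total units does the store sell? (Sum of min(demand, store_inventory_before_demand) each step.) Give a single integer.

Answer: 21

Derivation:
Step 1: sold=5 (running total=5) -> [11 5 7]
Step 2: sold=5 (running total=10) -> [14 3 6]
Step 3: sold=5 (running total=15) -> [17 2 4]
Step 4: sold=4 (running total=19) -> [20 2 2]
Step 5: sold=2 (running total=21) -> [23 2 2]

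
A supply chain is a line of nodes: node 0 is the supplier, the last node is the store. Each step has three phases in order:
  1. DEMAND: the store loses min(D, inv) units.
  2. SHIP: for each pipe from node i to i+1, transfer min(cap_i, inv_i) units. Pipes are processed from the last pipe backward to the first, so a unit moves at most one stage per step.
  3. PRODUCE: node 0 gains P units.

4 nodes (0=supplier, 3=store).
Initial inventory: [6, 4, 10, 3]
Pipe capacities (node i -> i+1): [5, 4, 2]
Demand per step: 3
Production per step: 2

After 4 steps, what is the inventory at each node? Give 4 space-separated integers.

Step 1: demand=3,sold=3 ship[2->3]=2 ship[1->2]=4 ship[0->1]=5 prod=2 -> inv=[3 5 12 2]
Step 2: demand=3,sold=2 ship[2->3]=2 ship[1->2]=4 ship[0->1]=3 prod=2 -> inv=[2 4 14 2]
Step 3: demand=3,sold=2 ship[2->3]=2 ship[1->2]=4 ship[0->1]=2 prod=2 -> inv=[2 2 16 2]
Step 4: demand=3,sold=2 ship[2->3]=2 ship[1->2]=2 ship[0->1]=2 prod=2 -> inv=[2 2 16 2]

2 2 16 2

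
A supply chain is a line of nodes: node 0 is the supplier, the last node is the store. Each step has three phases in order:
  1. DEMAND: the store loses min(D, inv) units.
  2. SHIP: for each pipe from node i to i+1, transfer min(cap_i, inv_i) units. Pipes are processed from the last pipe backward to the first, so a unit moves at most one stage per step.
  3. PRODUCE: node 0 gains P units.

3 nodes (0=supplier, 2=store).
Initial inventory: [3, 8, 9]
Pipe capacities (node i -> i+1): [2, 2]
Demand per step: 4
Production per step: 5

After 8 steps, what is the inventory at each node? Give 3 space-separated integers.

Step 1: demand=4,sold=4 ship[1->2]=2 ship[0->1]=2 prod=5 -> inv=[6 8 7]
Step 2: demand=4,sold=4 ship[1->2]=2 ship[0->1]=2 prod=5 -> inv=[9 8 5]
Step 3: demand=4,sold=4 ship[1->2]=2 ship[0->1]=2 prod=5 -> inv=[12 8 3]
Step 4: demand=4,sold=3 ship[1->2]=2 ship[0->1]=2 prod=5 -> inv=[15 8 2]
Step 5: demand=4,sold=2 ship[1->2]=2 ship[0->1]=2 prod=5 -> inv=[18 8 2]
Step 6: demand=4,sold=2 ship[1->2]=2 ship[0->1]=2 prod=5 -> inv=[21 8 2]
Step 7: demand=4,sold=2 ship[1->2]=2 ship[0->1]=2 prod=5 -> inv=[24 8 2]
Step 8: demand=4,sold=2 ship[1->2]=2 ship[0->1]=2 prod=5 -> inv=[27 8 2]

27 8 2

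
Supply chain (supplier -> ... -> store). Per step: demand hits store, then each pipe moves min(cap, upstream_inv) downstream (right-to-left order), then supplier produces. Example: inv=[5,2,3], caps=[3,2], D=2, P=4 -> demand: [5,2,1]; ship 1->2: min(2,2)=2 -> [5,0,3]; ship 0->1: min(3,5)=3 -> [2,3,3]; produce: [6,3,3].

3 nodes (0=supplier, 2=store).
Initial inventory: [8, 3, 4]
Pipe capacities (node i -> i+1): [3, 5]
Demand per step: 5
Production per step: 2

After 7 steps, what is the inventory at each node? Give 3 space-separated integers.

Step 1: demand=5,sold=4 ship[1->2]=3 ship[0->1]=3 prod=2 -> inv=[7 3 3]
Step 2: demand=5,sold=3 ship[1->2]=3 ship[0->1]=3 prod=2 -> inv=[6 3 3]
Step 3: demand=5,sold=3 ship[1->2]=3 ship[0->1]=3 prod=2 -> inv=[5 3 3]
Step 4: demand=5,sold=3 ship[1->2]=3 ship[0->1]=3 prod=2 -> inv=[4 3 3]
Step 5: demand=5,sold=3 ship[1->2]=3 ship[0->1]=3 prod=2 -> inv=[3 3 3]
Step 6: demand=5,sold=3 ship[1->2]=3 ship[0->1]=3 prod=2 -> inv=[2 3 3]
Step 7: demand=5,sold=3 ship[1->2]=3 ship[0->1]=2 prod=2 -> inv=[2 2 3]

2 2 3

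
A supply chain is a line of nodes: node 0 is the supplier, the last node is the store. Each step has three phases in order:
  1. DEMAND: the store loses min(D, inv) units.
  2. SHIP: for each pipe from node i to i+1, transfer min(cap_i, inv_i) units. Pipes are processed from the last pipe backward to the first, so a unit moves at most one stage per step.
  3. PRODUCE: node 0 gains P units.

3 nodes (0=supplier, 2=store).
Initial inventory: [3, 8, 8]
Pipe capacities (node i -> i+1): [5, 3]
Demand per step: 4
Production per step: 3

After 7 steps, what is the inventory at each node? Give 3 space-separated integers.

Step 1: demand=4,sold=4 ship[1->2]=3 ship[0->1]=3 prod=3 -> inv=[3 8 7]
Step 2: demand=4,sold=4 ship[1->2]=3 ship[0->1]=3 prod=3 -> inv=[3 8 6]
Step 3: demand=4,sold=4 ship[1->2]=3 ship[0->1]=3 prod=3 -> inv=[3 8 5]
Step 4: demand=4,sold=4 ship[1->2]=3 ship[0->1]=3 prod=3 -> inv=[3 8 4]
Step 5: demand=4,sold=4 ship[1->2]=3 ship[0->1]=3 prod=3 -> inv=[3 8 3]
Step 6: demand=4,sold=3 ship[1->2]=3 ship[0->1]=3 prod=3 -> inv=[3 8 3]
Step 7: demand=4,sold=3 ship[1->2]=3 ship[0->1]=3 prod=3 -> inv=[3 8 3]

3 8 3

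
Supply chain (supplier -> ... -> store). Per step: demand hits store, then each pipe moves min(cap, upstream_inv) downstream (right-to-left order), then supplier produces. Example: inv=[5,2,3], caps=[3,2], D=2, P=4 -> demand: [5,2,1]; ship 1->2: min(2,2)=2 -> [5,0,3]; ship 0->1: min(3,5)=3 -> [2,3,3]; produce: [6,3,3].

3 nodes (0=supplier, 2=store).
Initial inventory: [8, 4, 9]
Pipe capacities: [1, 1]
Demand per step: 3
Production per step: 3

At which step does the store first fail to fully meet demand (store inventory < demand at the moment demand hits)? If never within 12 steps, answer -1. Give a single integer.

Step 1: demand=3,sold=3 ship[1->2]=1 ship[0->1]=1 prod=3 -> [10 4 7]
Step 2: demand=3,sold=3 ship[1->2]=1 ship[0->1]=1 prod=3 -> [12 4 5]
Step 3: demand=3,sold=3 ship[1->2]=1 ship[0->1]=1 prod=3 -> [14 4 3]
Step 4: demand=3,sold=3 ship[1->2]=1 ship[0->1]=1 prod=3 -> [16 4 1]
Step 5: demand=3,sold=1 ship[1->2]=1 ship[0->1]=1 prod=3 -> [18 4 1]
Step 6: demand=3,sold=1 ship[1->2]=1 ship[0->1]=1 prod=3 -> [20 4 1]
Step 7: demand=3,sold=1 ship[1->2]=1 ship[0->1]=1 prod=3 -> [22 4 1]
Step 8: demand=3,sold=1 ship[1->2]=1 ship[0->1]=1 prod=3 -> [24 4 1]
Step 9: demand=3,sold=1 ship[1->2]=1 ship[0->1]=1 prod=3 -> [26 4 1]
Step 10: demand=3,sold=1 ship[1->2]=1 ship[0->1]=1 prod=3 -> [28 4 1]
Step 11: demand=3,sold=1 ship[1->2]=1 ship[0->1]=1 prod=3 -> [30 4 1]
Step 12: demand=3,sold=1 ship[1->2]=1 ship[0->1]=1 prod=3 -> [32 4 1]
First stockout at step 5

5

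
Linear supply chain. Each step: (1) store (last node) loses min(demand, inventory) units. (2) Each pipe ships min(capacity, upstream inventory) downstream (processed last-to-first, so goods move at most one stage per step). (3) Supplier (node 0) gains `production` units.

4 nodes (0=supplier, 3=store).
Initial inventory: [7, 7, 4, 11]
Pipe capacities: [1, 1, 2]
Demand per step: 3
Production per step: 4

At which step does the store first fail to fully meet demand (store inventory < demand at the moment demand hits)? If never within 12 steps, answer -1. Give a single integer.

Step 1: demand=3,sold=3 ship[2->3]=2 ship[1->2]=1 ship[0->1]=1 prod=4 -> [10 7 3 10]
Step 2: demand=3,sold=3 ship[2->3]=2 ship[1->2]=1 ship[0->1]=1 prod=4 -> [13 7 2 9]
Step 3: demand=3,sold=3 ship[2->3]=2 ship[1->2]=1 ship[0->1]=1 prod=4 -> [16 7 1 8]
Step 4: demand=3,sold=3 ship[2->3]=1 ship[1->2]=1 ship[0->1]=1 prod=4 -> [19 7 1 6]
Step 5: demand=3,sold=3 ship[2->3]=1 ship[1->2]=1 ship[0->1]=1 prod=4 -> [22 7 1 4]
Step 6: demand=3,sold=3 ship[2->3]=1 ship[1->2]=1 ship[0->1]=1 prod=4 -> [25 7 1 2]
Step 7: demand=3,sold=2 ship[2->3]=1 ship[1->2]=1 ship[0->1]=1 prod=4 -> [28 7 1 1]
Step 8: demand=3,sold=1 ship[2->3]=1 ship[1->2]=1 ship[0->1]=1 prod=4 -> [31 7 1 1]
Step 9: demand=3,sold=1 ship[2->3]=1 ship[1->2]=1 ship[0->1]=1 prod=4 -> [34 7 1 1]
Step 10: demand=3,sold=1 ship[2->3]=1 ship[1->2]=1 ship[0->1]=1 prod=4 -> [37 7 1 1]
Step 11: demand=3,sold=1 ship[2->3]=1 ship[1->2]=1 ship[0->1]=1 prod=4 -> [40 7 1 1]
Step 12: demand=3,sold=1 ship[2->3]=1 ship[1->2]=1 ship[0->1]=1 prod=4 -> [43 7 1 1]
First stockout at step 7

7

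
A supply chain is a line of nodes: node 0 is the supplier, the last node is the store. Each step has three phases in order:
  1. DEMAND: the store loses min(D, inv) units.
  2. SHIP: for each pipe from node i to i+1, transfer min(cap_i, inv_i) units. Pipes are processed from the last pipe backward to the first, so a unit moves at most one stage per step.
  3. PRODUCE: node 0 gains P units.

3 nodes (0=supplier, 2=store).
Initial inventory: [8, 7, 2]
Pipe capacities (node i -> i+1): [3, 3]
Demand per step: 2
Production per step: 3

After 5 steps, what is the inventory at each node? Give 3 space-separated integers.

Step 1: demand=2,sold=2 ship[1->2]=3 ship[0->1]=3 prod=3 -> inv=[8 7 3]
Step 2: demand=2,sold=2 ship[1->2]=3 ship[0->1]=3 prod=3 -> inv=[8 7 4]
Step 3: demand=2,sold=2 ship[1->2]=3 ship[0->1]=3 prod=3 -> inv=[8 7 5]
Step 4: demand=2,sold=2 ship[1->2]=3 ship[0->1]=3 prod=3 -> inv=[8 7 6]
Step 5: demand=2,sold=2 ship[1->2]=3 ship[0->1]=3 prod=3 -> inv=[8 7 7]

8 7 7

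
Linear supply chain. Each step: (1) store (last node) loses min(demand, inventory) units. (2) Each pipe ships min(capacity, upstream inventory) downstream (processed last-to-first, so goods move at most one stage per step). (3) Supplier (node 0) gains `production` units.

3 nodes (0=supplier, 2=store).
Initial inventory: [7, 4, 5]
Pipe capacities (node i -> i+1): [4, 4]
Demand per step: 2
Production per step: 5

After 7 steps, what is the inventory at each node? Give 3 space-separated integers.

Step 1: demand=2,sold=2 ship[1->2]=4 ship[0->1]=4 prod=5 -> inv=[8 4 7]
Step 2: demand=2,sold=2 ship[1->2]=4 ship[0->1]=4 prod=5 -> inv=[9 4 9]
Step 3: demand=2,sold=2 ship[1->2]=4 ship[0->1]=4 prod=5 -> inv=[10 4 11]
Step 4: demand=2,sold=2 ship[1->2]=4 ship[0->1]=4 prod=5 -> inv=[11 4 13]
Step 5: demand=2,sold=2 ship[1->2]=4 ship[0->1]=4 prod=5 -> inv=[12 4 15]
Step 6: demand=2,sold=2 ship[1->2]=4 ship[0->1]=4 prod=5 -> inv=[13 4 17]
Step 7: demand=2,sold=2 ship[1->2]=4 ship[0->1]=4 prod=5 -> inv=[14 4 19]

14 4 19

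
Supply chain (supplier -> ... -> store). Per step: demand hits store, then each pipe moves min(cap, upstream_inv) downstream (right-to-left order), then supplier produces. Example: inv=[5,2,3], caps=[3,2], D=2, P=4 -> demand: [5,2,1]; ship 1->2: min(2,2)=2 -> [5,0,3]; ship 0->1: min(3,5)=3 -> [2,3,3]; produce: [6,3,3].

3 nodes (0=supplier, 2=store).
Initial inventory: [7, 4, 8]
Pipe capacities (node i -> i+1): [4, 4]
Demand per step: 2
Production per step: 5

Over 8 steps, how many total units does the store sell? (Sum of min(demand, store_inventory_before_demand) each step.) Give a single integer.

Answer: 16

Derivation:
Step 1: sold=2 (running total=2) -> [8 4 10]
Step 2: sold=2 (running total=4) -> [9 4 12]
Step 3: sold=2 (running total=6) -> [10 4 14]
Step 4: sold=2 (running total=8) -> [11 4 16]
Step 5: sold=2 (running total=10) -> [12 4 18]
Step 6: sold=2 (running total=12) -> [13 4 20]
Step 7: sold=2 (running total=14) -> [14 4 22]
Step 8: sold=2 (running total=16) -> [15 4 24]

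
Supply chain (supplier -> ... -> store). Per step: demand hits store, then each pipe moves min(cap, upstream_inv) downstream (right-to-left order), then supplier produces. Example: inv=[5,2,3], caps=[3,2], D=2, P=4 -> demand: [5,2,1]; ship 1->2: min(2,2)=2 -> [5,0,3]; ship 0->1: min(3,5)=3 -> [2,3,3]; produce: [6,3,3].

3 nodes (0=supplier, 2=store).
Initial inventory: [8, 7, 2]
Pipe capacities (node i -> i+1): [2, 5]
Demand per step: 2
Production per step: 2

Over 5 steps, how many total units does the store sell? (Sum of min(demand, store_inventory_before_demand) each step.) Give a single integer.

Answer: 10

Derivation:
Step 1: sold=2 (running total=2) -> [8 4 5]
Step 2: sold=2 (running total=4) -> [8 2 7]
Step 3: sold=2 (running total=6) -> [8 2 7]
Step 4: sold=2 (running total=8) -> [8 2 7]
Step 5: sold=2 (running total=10) -> [8 2 7]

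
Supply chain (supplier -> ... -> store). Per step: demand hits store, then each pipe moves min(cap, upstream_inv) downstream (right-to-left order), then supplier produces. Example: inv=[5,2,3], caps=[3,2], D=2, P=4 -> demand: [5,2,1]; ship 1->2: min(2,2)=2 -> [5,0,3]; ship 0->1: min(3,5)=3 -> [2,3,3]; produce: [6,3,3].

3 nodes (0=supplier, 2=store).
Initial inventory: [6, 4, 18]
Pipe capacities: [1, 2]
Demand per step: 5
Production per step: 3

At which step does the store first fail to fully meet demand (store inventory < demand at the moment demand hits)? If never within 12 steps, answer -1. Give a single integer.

Step 1: demand=5,sold=5 ship[1->2]=2 ship[0->1]=1 prod=3 -> [8 3 15]
Step 2: demand=5,sold=5 ship[1->2]=2 ship[0->1]=1 prod=3 -> [10 2 12]
Step 3: demand=5,sold=5 ship[1->2]=2 ship[0->1]=1 prod=3 -> [12 1 9]
Step 4: demand=5,sold=5 ship[1->2]=1 ship[0->1]=1 prod=3 -> [14 1 5]
Step 5: demand=5,sold=5 ship[1->2]=1 ship[0->1]=1 prod=3 -> [16 1 1]
Step 6: demand=5,sold=1 ship[1->2]=1 ship[0->1]=1 prod=3 -> [18 1 1]
Step 7: demand=5,sold=1 ship[1->2]=1 ship[0->1]=1 prod=3 -> [20 1 1]
Step 8: demand=5,sold=1 ship[1->2]=1 ship[0->1]=1 prod=3 -> [22 1 1]
Step 9: demand=5,sold=1 ship[1->2]=1 ship[0->1]=1 prod=3 -> [24 1 1]
Step 10: demand=5,sold=1 ship[1->2]=1 ship[0->1]=1 prod=3 -> [26 1 1]
Step 11: demand=5,sold=1 ship[1->2]=1 ship[0->1]=1 prod=3 -> [28 1 1]
Step 12: demand=5,sold=1 ship[1->2]=1 ship[0->1]=1 prod=3 -> [30 1 1]
First stockout at step 6

6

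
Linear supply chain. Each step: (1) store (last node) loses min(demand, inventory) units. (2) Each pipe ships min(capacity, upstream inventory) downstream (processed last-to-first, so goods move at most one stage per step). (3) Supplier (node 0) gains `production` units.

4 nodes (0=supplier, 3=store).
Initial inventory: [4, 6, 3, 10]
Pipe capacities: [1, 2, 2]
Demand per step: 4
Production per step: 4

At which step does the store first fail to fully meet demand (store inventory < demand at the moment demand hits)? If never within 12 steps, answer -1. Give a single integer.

Step 1: demand=4,sold=4 ship[2->3]=2 ship[1->2]=2 ship[0->1]=1 prod=4 -> [7 5 3 8]
Step 2: demand=4,sold=4 ship[2->3]=2 ship[1->2]=2 ship[0->1]=1 prod=4 -> [10 4 3 6]
Step 3: demand=4,sold=4 ship[2->3]=2 ship[1->2]=2 ship[0->1]=1 prod=4 -> [13 3 3 4]
Step 4: demand=4,sold=4 ship[2->3]=2 ship[1->2]=2 ship[0->1]=1 prod=4 -> [16 2 3 2]
Step 5: demand=4,sold=2 ship[2->3]=2 ship[1->2]=2 ship[0->1]=1 prod=4 -> [19 1 3 2]
Step 6: demand=4,sold=2 ship[2->3]=2 ship[1->2]=1 ship[0->1]=1 prod=4 -> [22 1 2 2]
Step 7: demand=4,sold=2 ship[2->3]=2 ship[1->2]=1 ship[0->1]=1 prod=4 -> [25 1 1 2]
Step 8: demand=4,sold=2 ship[2->3]=1 ship[1->2]=1 ship[0->1]=1 prod=4 -> [28 1 1 1]
Step 9: demand=4,sold=1 ship[2->3]=1 ship[1->2]=1 ship[0->1]=1 prod=4 -> [31 1 1 1]
Step 10: demand=4,sold=1 ship[2->3]=1 ship[1->2]=1 ship[0->1]=1 prod=4 -> [34 1 1 1]
Step 11: demand=4,sold=1 ship[2->3]=1 ship[1->2]=1 ship[0->1]=1 prod=4 -> [37 1 1 1]
Step 12: demand=4,sold=1 ship[2->3]=1 ship[1->2]=1 ship[0->1]=1 prod=4 -> [40 1 1 1]
First stockout at step 5

5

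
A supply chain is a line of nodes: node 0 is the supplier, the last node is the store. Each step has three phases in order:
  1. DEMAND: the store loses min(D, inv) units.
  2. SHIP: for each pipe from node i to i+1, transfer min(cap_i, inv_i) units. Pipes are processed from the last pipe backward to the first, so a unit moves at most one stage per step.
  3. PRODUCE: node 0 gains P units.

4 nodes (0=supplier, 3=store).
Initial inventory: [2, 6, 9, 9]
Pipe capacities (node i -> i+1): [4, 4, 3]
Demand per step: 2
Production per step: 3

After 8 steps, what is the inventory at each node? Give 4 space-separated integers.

Step 1: demand=2,sold=2 ship[2->3]=3 ship[1->2]=4 ship[0->1]=2 prod=3 -> inv=[3 4 10 10]
Step 2: demand=2,sold=2 ship[2->3]=3 ship[1->2]=4 ship[0->1]=3 prod=3 -> inv=[3 3 11 11]
Step 3: demand=2,sold=2 ship[2->3]=3 ship[1->2]=3 ship[0->1]=3 prod=3 -> inv=[3 3 11 12]
Step 4: demand=2,sold=2 ship[2->3]=3 ship[1->2]=3 ship[0->1]=3 prod=3 -> inv=[3 3 11 13]
Step 5: demand=2,sold=2 ship[2->3]=3 ship[1->2]=3 ship[0->1]=3 prod=3 -> inv=[3 3 11 14]
Step 6: demand=2,sold=2 ship[2->3]=3 ship[1->2]=3 ship[0->1]=3 prod=3 -> inv=[3 3 11 15]
Step 7: demand=2,sold=2 ship[2->3]=3 ship[1->2]=3 ship[0->1]=3 prod=3 -> inv=[3 3 11 16]
Step 8: demand=2,sold=2 ship[2->3]=3 ship[1->2]=3 ship[0->1]=3 prod=3 -> inv=[3 3 11 17]

3 3 11 17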